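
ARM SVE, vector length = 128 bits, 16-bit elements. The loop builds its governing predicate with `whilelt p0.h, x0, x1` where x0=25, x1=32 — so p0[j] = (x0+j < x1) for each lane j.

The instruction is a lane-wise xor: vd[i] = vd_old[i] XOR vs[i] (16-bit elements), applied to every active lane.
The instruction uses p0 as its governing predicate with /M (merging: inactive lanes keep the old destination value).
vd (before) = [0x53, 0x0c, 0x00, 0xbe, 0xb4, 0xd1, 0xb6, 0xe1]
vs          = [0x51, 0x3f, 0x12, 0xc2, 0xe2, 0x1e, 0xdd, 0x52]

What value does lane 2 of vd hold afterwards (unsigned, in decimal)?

vd[2] = 18

128-bit reg / 16-bit elem → 8 lanes
whilelt: lane j active iff 25+j < 32 → j < 7 → 7 active
lane  0: xor(0x53,0x51) ⇒ 0x02
lane  1: xor(0x0c,0x3f) ⇒ 0x33
lane  2: xor(0x00,0x12) ⇒ 0x12
lane  3: xor(0xbe,0xc2) ⇒ 0x7c
lane  4: xor(0xb4,0xe2) ⇒ 0x56
lane  5: xor(0xd1,0x1e) ⇒ 0xcf
lane  6: xor(0xb6,0xdd) ⇒ 0x6b
lane  7: tail/keep ⇒ 0xe1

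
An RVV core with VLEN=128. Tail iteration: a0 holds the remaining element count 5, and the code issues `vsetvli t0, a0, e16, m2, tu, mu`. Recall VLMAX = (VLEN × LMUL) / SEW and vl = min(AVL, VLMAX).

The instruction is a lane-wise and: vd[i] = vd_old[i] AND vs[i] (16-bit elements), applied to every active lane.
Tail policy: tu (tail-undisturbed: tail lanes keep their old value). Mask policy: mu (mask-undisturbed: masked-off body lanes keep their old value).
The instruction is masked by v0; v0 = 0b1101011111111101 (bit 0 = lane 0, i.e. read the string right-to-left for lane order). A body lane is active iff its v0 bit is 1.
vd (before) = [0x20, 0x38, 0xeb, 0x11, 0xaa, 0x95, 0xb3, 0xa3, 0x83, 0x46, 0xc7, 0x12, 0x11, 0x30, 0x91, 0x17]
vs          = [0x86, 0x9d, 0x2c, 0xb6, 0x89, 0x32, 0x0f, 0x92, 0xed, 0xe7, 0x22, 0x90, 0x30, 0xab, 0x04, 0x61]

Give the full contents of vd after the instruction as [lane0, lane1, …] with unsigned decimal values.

vd = [0, 56, 40, 16, 136, 149, 179, 163, 131, 70, 199, 18, 17, 48, 145, 23]

lanes per group: 128·2/16 = 16
AVL=5 ≤ VLMAX=16, so vl = 5
lane  0: and(0x20,0x86) ⇒ 0x00
lane  1: mask-off/keep ⇒ 0x38
lane  2: and(0xeb,0x2c) ⇒ 0x28
lane  3: and(0x11,0xb6) ⇒ 0x10
lane  4: and(0xaa,0x89) ⇒ 0x88
lane  5: tail/keep ⇒ 0x95
lane  6: tail/keep ⇒ 0xb3
lane  7: tail/keep ⇒ 0xa3
lane  8: tail/keep ⇒ 0x83
lane  9: tail/keep ⇒ 0x46
lane 10: tail/keep ⇒ 0xc7
lane 11: tail/keep ⇒ 0x12
lane 12: tail/keep ⇒ 0x11
lane 13: tail/keep ⇒ 0x30
lane 14: tail/keep ⇒ 0x91
lane 15: tail/keep ⇒ 0x17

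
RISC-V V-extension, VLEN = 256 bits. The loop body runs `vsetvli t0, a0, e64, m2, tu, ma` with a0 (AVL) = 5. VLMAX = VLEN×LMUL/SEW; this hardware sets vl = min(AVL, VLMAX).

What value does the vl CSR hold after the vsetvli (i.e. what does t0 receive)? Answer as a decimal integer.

vl = 5

lanes per group: 256·2/64 = 8
AVL=5 ≤ VLMAX=8, so vl = 5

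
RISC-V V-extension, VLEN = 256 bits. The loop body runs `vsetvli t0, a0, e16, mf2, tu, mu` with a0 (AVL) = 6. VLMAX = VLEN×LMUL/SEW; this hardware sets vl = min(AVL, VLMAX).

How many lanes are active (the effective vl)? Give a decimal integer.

vl = 6

lanes per group: 256·1/2/16 = 8
vl ← min(6, 8) = 6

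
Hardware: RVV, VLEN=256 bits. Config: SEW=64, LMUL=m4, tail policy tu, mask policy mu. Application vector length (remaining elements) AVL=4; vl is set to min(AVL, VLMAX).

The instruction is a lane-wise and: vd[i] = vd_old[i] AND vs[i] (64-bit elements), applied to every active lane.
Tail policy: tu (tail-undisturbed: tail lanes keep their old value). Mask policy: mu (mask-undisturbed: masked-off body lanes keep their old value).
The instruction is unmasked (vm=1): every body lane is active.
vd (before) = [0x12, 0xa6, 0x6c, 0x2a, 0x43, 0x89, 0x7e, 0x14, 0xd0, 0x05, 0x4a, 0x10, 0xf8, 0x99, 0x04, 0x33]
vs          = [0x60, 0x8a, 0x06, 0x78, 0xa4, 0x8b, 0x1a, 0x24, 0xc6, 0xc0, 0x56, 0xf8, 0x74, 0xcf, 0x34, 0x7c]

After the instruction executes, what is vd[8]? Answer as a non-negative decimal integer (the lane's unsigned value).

vd[8] = 208

VLMAX = (256 × 4) / 64 = 16 lanes
vl = min(AVL, VLMAX) = min(4, 16) = 4
lane  0: and(0x12,0x60) ⇒ 0x00
lane  1: and(0xa6,0x8a) ⇒ 0x82
lane  2: and(0x6c,0x06) ⇒ 0x04
lane  3: and(0x2a,0x78) ⇒ 0x28
lane  4: tail/keep ⇒ 0x43
lane  5: tail/keep ⇒ 0x89
lane  6: tail/keep ⇒ 0x7e
lane  7: tail/keep ⇒ 0x14
lane  8: tail/keep ⇒ 0xd0
lane  9: tail/keep ⇒ 0x05
lane 10: tail/keep ⇒ 0x4a
lane 11: tail/keep ⇒ 0x10
lane 12: tail/keep ⇒ 0xf8
lane 13: tail/keep ⇒ 0x99
lane 14: tail/keep ⇒ 0x04
lane 15: tail/keep ⇒ 0x33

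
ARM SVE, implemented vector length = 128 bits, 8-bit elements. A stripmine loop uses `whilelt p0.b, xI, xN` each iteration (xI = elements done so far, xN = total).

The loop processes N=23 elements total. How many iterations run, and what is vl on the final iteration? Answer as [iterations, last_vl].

128-bit reg / 8-bit elem → 16 lanes
23 elements at 16/iter → 2 passes, remainder 7 on the last

[iterations, last_vl] = [2, 7]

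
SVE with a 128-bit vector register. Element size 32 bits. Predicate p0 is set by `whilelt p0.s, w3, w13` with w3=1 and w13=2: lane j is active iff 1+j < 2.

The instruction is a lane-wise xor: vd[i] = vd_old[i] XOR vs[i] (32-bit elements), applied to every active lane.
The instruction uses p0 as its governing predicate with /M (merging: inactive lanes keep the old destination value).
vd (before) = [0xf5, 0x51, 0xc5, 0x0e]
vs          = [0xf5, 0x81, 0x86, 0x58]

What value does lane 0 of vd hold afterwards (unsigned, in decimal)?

vd[0] = 0

lane count: 128 div 32 = 4
whilelt: lane j active iff 1+j < 2 → j < 1 → 1 active
lane  0: xor(0xf5,0xf5) ⇒ 0x00
lane  1: tail/keep ⇒ 0x51
lane  2: tail/keep ⇒ 0xc5
lane  3: tail/keep ⇒ 0x0e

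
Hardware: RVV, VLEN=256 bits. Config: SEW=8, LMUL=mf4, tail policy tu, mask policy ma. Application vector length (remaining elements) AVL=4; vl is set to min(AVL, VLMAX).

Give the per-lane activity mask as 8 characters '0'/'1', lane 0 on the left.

lanes per group: 256·1/4/8 = 8
vl = min(AVL, VLMAX) = min(4, 8) = 4
bits (lane 0 leftmost): 11110000

predicate = 11110000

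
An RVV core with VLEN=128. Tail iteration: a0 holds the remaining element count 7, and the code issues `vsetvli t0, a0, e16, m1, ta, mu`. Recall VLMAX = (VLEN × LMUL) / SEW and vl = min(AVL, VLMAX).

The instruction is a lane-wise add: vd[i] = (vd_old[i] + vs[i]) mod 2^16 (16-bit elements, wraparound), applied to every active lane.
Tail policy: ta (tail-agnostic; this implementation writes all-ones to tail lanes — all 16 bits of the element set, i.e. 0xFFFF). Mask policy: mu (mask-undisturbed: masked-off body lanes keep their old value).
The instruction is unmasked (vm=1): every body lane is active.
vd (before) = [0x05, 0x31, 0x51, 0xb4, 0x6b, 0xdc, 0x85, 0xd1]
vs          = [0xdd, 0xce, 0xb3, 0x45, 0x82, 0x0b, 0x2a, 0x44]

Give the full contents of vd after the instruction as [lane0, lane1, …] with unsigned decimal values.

VLMAX = (128 × 1) / 16 = 8 lanes
vl = min(AVL, VLMAX) = min(7, 8) = 7
vd[0] add(0x05,0xdd) -> 0xe2
vd[1] add(0x31,0xce) -> 0xff
vd[2] add(0x51,0xb3) -> 0x104
vd[3] add(0xb4,0x45) -> 0xf9
vd[4] add(0x6b,0x82) -> 0xed
vd[5] add(0xdc,0x0b) -> 0xe7
vd[6] add(0x85,0x2a) -> 0xaf
vd[7] tail/ones -> 0xffff

vd = [226, 255, 260, 249, 237, 231, 175, 65535]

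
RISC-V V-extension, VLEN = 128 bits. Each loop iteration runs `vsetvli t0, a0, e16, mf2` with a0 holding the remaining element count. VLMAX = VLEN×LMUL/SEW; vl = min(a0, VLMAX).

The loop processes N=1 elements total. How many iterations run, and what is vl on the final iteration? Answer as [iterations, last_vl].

[iterations, last_vl] = [1, 1]

VLMAX = VLEN×LMUL/SEW = 128×1/2/16 = 4
iterations = ceil(1/4) = 1; final-pass vl = 1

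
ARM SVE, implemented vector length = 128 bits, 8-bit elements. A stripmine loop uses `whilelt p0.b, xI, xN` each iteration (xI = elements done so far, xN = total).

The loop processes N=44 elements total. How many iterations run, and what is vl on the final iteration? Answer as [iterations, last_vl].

lane count: 128 div 8 = 16
iterations = ceil(44/16) = 3; final-pass vl = 12

[iterations, last_vl] = [3, 12]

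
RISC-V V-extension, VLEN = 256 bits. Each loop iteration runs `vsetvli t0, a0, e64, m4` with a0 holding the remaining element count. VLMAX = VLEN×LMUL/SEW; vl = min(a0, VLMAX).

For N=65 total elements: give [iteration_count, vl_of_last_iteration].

VLMAX = VLEN×LMUL/SEW = 256×4/64 = 16
N=65: ⌈65/16⌉ = 5 iters; last vl = 65 − 4×16 = 1

[iterations, last_vl] = [5, 1]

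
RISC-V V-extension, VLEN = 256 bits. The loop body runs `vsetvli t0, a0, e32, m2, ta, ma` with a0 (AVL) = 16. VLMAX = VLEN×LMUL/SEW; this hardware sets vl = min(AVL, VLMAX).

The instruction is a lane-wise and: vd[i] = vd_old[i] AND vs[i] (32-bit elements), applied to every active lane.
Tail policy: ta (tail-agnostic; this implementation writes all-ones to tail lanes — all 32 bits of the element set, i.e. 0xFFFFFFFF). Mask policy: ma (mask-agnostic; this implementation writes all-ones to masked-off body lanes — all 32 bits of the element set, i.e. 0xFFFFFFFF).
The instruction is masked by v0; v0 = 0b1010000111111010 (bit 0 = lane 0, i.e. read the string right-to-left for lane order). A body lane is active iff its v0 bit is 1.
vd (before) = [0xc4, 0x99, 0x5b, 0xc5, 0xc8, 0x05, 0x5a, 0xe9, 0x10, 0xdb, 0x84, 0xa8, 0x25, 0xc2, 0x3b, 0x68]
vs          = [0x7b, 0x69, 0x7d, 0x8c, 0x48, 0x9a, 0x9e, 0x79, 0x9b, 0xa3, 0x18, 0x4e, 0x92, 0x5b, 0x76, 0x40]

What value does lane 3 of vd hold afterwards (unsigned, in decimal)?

VLMAX = (256 × 2) / 32 = 16 lanes
vl = min(AVL, VLMAX) = min(16, 16) = 16
  i=0: mask-off/ones → 4294967295
  i=1: and(0x99,0x69) → 9
  i=2: mask-off/ones → 4294967295
  i=3: and(0xc5,0x8c) → 132
  i=4: and(0xc8,0x48) → 72
  i=5: and(0x05,0x9a) → 0
  i=6: and(0x5a,0x9e) → 26
  i=7: and(0xe9,0x79) → 105
  i=8: and(0x10,0x9b) → 16
  i=9: mask-off/ones → 4294967295
  i=10: mask-off/ones → 4294967295
  i=11: mask-off/ones → 4294967295
  i=12: mask-off/ones → 4294967295
  i=13: and(0xc2,0x5b) → 66
  i=14: mask-off/ones → 4294967295
  i=15: and(0x68,0x40) → 64

vd[3] = 132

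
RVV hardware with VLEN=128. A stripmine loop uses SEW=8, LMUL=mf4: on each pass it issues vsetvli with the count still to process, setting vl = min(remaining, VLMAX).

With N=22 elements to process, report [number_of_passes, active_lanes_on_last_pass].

VLMAX = VLEN×LMUL/SEW = 128×1/4/8 = 4
N=22: ⌈22/4⌉ = 6 iters; last vl = 22 − 5×4 = 2

[iterations, last_vl] = [6, 2]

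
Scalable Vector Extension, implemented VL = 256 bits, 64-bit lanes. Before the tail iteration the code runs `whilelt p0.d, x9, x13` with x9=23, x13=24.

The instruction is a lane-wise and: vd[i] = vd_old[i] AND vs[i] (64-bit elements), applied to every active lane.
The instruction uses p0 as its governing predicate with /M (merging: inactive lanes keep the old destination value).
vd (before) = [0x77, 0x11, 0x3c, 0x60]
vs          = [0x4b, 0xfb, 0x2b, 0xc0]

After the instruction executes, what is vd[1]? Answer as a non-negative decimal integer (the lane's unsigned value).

vd[1] = 17

register lanes = 256/64 = 4
whilelt: lane j active iff 23+j < 24 → j < 1 → 1 active
[0] and(0x77,0x4b) = 0x43
[1] tail/keep = 0x11
[2] tail/keep = 0x3c
[3] tail/keep = 0x60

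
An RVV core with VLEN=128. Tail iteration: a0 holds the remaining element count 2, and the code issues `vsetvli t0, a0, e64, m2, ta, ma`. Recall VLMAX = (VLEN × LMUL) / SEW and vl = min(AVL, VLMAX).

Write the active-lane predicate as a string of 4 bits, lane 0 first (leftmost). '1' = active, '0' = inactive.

predicate = 1100

VLMAX = (128 × 2) / 64 = 4 lanes
AVL=2 ≤ VLMAX=4, so vl = 2
bits (lane 0 leftmost): 1100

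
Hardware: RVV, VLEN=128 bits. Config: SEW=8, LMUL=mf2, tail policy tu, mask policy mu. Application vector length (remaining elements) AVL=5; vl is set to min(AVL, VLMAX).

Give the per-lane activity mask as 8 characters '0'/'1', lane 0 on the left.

VLMAX = VLEN×LMUL/SEW = 128×1/2/8 = 8
vl ← min(5, 8) = 5
bits (lane 0 leftmost): 11111000

predicate = 11111000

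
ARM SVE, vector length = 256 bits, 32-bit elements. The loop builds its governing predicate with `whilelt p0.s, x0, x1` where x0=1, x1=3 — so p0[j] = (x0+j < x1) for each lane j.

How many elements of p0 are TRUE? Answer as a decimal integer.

register lanes = 256/32 = 8
active while 1+j < 3, i.e. j ∈ [0,2) capped at 8 ⇒ 2

vl = 2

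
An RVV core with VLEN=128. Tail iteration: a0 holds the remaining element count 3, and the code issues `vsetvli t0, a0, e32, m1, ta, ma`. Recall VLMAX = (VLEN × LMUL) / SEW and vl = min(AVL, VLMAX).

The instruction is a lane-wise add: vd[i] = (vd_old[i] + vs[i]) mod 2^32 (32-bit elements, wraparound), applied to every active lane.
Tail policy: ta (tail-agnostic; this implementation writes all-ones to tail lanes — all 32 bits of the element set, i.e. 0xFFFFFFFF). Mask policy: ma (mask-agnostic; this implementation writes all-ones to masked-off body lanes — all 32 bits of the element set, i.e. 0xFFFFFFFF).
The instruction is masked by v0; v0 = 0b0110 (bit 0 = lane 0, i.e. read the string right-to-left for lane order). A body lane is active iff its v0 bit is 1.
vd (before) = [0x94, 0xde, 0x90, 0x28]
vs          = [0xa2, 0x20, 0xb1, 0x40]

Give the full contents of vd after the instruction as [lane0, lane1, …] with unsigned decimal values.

vd = [4294967295, 254, 321, 4294967295]

VLMAX = VLEN×LMUL/SEW = 128×1/32 = 4
vl ← min(3, 4) = 3
[0] mask-off/ones = 0xffffffff
[1] add(0xde,0x20) = 0xfe
[2] add(0x90,0xb1) = 0x141
[3] tail/ones = 0xffffffff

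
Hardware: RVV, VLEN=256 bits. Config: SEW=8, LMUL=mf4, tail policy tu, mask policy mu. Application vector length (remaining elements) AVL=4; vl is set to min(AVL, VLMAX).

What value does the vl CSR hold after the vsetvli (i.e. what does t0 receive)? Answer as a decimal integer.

VLMAX = (256 × 1/4) / 8 = 8 lanes
AVL=4 ≤ VLMAX=8, so vl = 4

vl = 4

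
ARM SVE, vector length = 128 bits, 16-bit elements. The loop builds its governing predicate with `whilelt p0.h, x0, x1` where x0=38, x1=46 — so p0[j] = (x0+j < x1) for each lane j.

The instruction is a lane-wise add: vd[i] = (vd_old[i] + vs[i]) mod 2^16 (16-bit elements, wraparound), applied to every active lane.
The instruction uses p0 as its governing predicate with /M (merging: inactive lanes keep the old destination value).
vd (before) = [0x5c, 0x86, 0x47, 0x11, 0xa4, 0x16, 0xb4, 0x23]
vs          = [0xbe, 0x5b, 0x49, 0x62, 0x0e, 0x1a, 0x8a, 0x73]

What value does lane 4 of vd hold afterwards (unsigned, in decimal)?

vd[4] = 178

128-bit reg / 16-bit elem → 8 lanes
p0[j] = (38+j < 46); true for j=0..7 → 8 lanes set
  i=0: add(0x5c,0xbe) → 282
  i=1: add(0x86,0x5b) → 225
  i=2: add(0x47,0x49) → 144
  i=3: add(0x11,0x62) → 115
  i=4: add(0xa4,0x0e) → 178
  i=5: add(0x16,0x1a) → 48
  i=6: add(0xb4,0x8a) → 318
  i=7: add(0x23,0x73) → 150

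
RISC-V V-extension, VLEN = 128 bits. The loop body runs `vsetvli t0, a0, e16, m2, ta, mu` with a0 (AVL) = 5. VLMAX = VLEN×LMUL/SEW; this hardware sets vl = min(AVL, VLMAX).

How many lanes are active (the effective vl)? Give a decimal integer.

lanes per group: 128·2/16 = 16
vl = min(AVL, VLMAX) = min(5, 16) = 5

vl = 5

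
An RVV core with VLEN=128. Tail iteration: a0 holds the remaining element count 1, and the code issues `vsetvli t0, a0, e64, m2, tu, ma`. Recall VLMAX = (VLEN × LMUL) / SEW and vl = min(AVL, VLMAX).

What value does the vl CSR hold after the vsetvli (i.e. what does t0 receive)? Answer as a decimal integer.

vl = 1

VLMAX = (128 × 2) / 64 = 4 lanes
vl ← min(1, 4) = 1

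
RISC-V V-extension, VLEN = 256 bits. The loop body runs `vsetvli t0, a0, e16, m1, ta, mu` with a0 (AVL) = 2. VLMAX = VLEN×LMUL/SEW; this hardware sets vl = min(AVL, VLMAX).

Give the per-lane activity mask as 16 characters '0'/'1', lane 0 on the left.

VLMAX = (256 × 1) / 16 = 16 lanes
vl ← min(2, 16) = 2
bits (lane 0 leftmost): 1100000000000000

predicate = 1100000000000000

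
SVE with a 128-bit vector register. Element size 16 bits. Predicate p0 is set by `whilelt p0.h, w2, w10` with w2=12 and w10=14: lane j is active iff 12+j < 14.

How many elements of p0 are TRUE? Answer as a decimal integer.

vl = 2

lane count: 128 div 16 = 8
p0[j] = (12+j < 14); true for j=0..1 → 2 lanes set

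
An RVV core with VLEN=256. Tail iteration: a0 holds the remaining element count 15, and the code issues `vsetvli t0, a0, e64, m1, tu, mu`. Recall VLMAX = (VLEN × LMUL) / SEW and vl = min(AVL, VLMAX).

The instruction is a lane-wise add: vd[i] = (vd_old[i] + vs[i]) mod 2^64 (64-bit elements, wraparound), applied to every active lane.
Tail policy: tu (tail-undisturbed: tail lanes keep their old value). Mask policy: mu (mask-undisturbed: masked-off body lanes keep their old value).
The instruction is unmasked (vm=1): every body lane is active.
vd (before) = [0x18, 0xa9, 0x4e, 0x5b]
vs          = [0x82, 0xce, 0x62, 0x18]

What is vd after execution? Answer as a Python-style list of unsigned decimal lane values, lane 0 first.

lanes per group: 256·1/64 = 4
AVL=15 > VLMAX=4, so vl = 4
lane  0: add(0x18,0x82) ⇒ 0x9a
lane  1: add(0xa9,0xce) ⇒ 0x177
lane  2: add(0x4e,0x62) ⇒ 0xb0
lane  3: add(0x5b,0x18) ⇒ 0x73

vd = [154, 375, 176, 115]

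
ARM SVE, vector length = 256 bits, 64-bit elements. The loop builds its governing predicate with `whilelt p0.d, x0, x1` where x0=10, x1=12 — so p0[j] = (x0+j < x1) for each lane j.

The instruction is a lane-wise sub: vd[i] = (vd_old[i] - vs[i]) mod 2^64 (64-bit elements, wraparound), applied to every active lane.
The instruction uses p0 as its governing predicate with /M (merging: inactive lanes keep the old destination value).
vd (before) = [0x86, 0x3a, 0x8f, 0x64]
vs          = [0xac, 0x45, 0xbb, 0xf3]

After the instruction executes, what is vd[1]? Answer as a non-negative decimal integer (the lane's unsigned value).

register lanes = 256/64 = 4
active while 10+j < 12, i.e. j ∈ [0,2) capped at 4 ⇒ 2
lane  0: sub(0x86,0xac) ⇒ 0xffffffffffffffda
lane  1: sub(0x3a,0x45) ⇒ 0xfffffffffffffff5
lane  2: tail/keep ⇒ 0x8f
lane  3: tail/keep ⇒ 0x64

vd[1] = 18446744073709551605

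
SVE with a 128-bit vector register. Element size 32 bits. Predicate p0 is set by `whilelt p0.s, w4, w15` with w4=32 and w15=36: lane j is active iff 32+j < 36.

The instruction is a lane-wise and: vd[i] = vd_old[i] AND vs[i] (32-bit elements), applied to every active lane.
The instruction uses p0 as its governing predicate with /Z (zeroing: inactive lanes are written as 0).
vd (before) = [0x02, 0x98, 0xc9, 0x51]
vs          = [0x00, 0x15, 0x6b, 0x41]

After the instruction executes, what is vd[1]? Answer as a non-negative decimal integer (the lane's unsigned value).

vd[1] = 16

128-bit reg / 32-bit elem → 4 lanes
p0[j] = (32+j < 36); true for j=0..3 → 4 lanes set
[0] and(0x02,0x00) = 0x00
[1] and(0x98,0x15) = 0x10
[2] and(0xc9,0x6b) = 0x49
[3] and(0x51,0x41) = 0x41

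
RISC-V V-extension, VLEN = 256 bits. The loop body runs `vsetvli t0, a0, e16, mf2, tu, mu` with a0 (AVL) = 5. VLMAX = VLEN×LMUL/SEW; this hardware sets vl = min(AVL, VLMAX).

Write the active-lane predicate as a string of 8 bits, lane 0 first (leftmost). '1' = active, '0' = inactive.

predicate = 11111000

lanes per group: 256·1/2/16 = 8
vl ← min(5, 8) = 5
bits (lane 0 leftmost): 11111000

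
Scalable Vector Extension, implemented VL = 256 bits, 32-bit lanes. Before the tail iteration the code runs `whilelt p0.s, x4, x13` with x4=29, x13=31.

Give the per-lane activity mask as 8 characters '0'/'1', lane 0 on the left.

predicate = 11000000

256-bit reg / 32-bit elem → 8 lanes
p0[j] = (29+j < 31); true for j=0..1 → 2 lanes set
bits (lane 0 leftmost): 11000000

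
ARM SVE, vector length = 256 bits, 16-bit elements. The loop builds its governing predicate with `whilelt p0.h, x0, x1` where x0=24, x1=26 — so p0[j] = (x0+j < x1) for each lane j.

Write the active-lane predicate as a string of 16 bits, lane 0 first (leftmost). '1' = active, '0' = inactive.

predicate = 1100000000000000

register lanes = 256/16 = 16
whilelt: lane j active iff 24+j < 26 → j < 2 → 2 active
bits (lane 0 leftmost): 1100000000000000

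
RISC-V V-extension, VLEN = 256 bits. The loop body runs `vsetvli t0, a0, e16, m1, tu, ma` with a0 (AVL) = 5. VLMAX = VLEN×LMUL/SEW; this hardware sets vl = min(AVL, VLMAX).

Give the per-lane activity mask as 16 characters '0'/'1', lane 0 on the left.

VLMAX = VLEN×LMUL/SEW = 256×1/16 = 16
vl ← min(5, 16) = 5
bits (lane 0 leftmost): 1111100000000000

predicate = 1111100000000000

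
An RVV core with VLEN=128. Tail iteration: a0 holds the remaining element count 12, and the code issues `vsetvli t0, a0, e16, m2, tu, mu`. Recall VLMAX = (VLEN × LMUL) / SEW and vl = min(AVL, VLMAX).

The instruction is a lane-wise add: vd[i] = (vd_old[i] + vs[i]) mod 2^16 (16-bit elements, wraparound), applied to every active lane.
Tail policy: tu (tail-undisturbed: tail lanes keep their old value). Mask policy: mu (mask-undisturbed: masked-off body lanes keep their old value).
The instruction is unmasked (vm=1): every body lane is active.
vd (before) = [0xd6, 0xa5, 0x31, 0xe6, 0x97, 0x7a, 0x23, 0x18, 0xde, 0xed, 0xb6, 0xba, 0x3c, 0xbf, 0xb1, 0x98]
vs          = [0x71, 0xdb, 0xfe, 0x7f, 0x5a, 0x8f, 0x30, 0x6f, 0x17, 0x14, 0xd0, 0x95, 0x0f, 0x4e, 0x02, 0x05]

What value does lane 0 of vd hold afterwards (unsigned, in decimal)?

VLMAX = VLEN×LMUL/SEW = 128×2/16 = 16
vl ← min(12, 16) = 12
vd[0] add(0xd6,0x71) -> 0x147
vd[1] add(0xa5,0xdb) -> 0x180
vd[2] add(0x31,0xfe) -> 0x12f
vd[3] add(0xe6,0x7f) -> 0x165
vd[4] add(0x97,0x5a) -> 0xf1
vd[5] add(0x7a,0x8f) -> 0x109
vd[6] add(0x23,0x30) -> 0x53
vd[7] add(0x18,0x6f) -> 0x87
vd[8] add(0xde,0x17) -> 0xf5
vd[9] add(0xed,0x14) -> 0x101
vd[10] add(0xb6,0xd0) -> 0x186
vd[11] add(0xba,0x95) -> 0x14f
vd[12] tail/keep -> 0x3c
vd[13] tail/keep -> 0xbf
vd[14] tail/keep -> 0xb1
vd[15] tail/keep -> 0x98

vd[0] = 327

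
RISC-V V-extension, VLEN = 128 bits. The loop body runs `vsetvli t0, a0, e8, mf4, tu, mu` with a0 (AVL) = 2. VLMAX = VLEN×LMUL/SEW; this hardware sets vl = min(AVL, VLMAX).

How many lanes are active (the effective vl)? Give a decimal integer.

vl = 2

VLMAX = (128 × 1/4) / 8 = 4 lanes
vl ← min(2, 4) = 2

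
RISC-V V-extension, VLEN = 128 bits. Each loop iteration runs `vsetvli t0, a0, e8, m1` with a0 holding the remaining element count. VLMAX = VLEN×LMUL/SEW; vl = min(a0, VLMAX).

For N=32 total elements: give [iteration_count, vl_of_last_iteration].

[iterations, last_vl] = [2, 16]

VLMAX = (128 × 1) / 8 = 16 lanes
32 elements at 16/iter → 2 passes, remainder 16 on the last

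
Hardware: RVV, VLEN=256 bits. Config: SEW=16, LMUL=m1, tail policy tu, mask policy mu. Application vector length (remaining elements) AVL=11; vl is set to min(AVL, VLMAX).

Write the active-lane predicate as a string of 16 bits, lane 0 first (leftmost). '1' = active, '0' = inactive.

VLMAX = VLEN×LMUL/SEW = 256×1/16 = 16
AVL=11 ≤ VLMAX=16, so vl = 11
bits (lane 0 leftmost): 1111111111100000

predicate = 1111111111100000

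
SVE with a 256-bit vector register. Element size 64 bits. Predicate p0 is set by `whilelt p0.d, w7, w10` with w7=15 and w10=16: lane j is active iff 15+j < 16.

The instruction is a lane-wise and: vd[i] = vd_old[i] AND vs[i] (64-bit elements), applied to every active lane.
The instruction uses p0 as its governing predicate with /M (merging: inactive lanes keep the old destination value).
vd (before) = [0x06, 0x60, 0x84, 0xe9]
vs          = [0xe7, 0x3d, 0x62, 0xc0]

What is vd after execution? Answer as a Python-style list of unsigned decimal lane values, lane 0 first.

256-bit reg / 64-bit elem → 4 lanes
active while 15+j < 16, i.e. j ∈ [0,1) capped at 4 ⇒ 1
lane  0: and(0x06,0xe7) ⇒ 0x06
lane  1: tail/keep ⇒ 0x60
lane  2: tail/keep ⇒ 0x84
lane  3: tail/keep ⇒ 0xe9

vd = [6, 96, 132, 233]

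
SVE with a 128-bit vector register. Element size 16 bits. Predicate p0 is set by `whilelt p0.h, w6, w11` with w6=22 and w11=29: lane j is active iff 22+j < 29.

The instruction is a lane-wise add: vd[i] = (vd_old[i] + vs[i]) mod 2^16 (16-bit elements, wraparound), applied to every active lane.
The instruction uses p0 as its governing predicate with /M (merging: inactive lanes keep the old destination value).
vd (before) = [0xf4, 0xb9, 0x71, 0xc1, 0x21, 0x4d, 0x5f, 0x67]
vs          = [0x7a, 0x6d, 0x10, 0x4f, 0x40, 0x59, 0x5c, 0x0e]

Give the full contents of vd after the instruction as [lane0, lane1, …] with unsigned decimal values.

vd = [366, 294, 129, 272, 97, 166, 187, 103]

register lanes = 128/16 = 8
whilelt: lane j active iff 22+j < 29 → j < 7 → 7 active
  i=0: add(0xf4,0x7a) → 366
  i=1: add(0xb9,0x6d) → 294
  i=2: add(0x71,0x10) → 129
  i=3: add(0xc1,0x4f) → 272
  i=4: add(0x21,0x40) → 97
  i=5: add(0x4d,0x59) → 166
  i=6: add(0x5f,0x5c) → 187
  i=7: tail/keep → 103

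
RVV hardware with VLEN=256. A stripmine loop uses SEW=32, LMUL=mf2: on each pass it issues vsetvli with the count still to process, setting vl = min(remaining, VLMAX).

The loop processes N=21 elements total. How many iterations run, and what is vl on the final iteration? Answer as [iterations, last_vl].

[iterations, last_vl] = [6, 1]

VLMAX = VLEN×LMUL/SEW = 256×1/2/32 = 4
21 elements at 4/iter → 6 passes, remainder 1 on the last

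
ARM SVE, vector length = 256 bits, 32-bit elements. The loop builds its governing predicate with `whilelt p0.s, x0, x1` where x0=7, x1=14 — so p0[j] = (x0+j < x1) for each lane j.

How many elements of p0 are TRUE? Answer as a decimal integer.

vl = 7

256-bit reg / 32-bit elem → 8 lanes
active while 7+j < 14, i.e. j ∈ [0,7) capped at 8 ⇒ 7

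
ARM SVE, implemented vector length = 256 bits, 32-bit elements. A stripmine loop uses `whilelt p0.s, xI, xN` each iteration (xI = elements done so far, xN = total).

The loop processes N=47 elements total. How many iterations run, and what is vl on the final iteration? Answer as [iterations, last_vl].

[iterations, last_vl] = [6, 7]

256-bit reg / 32-bit elem → 8 lanes
47 elements at 8/iter → 6 passes, remainder 7 on the last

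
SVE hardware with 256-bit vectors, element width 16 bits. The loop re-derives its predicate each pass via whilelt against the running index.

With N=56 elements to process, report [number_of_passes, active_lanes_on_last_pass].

lane count: 256 div 16 = 16
N=56: ⌈56/16⌉ = 4 iters; last vl = 56 − 3×16 = 8

[iterations, last_vl] = [4, 8]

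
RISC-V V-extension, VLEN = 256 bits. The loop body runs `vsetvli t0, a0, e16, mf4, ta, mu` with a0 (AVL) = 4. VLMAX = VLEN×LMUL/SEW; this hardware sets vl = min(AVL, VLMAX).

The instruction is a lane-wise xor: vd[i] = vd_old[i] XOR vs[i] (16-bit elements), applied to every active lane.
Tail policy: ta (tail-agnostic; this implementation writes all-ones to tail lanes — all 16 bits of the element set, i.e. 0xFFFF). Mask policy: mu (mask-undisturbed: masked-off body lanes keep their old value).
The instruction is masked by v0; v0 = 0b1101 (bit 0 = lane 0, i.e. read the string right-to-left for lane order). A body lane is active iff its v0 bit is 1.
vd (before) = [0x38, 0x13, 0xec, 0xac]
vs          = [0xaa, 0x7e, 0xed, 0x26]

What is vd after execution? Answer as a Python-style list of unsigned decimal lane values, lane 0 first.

lanes per group: 256·1/4/16 = 4
vl ← min(4, 4) = 4
lane  0: xor(0x38,0xaa) ⇒ 0x92
lane  1: mask-off/keep ⇒ 0x13
lane  2: xor(0xec,0xed) ⇒ 0x01
lane  3: xor(0xac,0x26) ⇒ 0x8a

vd = [146, 19, 1, 138]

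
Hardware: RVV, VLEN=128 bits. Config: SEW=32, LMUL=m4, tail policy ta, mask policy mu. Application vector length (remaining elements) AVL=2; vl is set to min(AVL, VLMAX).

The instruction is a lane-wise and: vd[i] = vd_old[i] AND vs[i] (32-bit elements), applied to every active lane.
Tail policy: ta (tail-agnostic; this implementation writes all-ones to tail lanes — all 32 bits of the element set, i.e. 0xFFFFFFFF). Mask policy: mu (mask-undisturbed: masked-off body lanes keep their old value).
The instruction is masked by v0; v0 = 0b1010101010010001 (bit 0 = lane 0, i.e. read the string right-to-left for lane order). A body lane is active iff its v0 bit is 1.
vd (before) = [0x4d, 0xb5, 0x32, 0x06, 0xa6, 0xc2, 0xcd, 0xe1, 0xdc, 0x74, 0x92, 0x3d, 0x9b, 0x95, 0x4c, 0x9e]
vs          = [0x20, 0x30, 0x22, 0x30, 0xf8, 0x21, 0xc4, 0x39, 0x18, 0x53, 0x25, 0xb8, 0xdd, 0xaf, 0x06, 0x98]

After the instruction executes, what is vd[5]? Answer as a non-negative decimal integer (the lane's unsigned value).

vd[5] = 4294967295

VLMAX = VLEN×LMUL/SEW = 128×4/32 = 16
vl = min(AVL, VLMAX) = min(2, 16) = 2
lane  0: and(0x4d,0x20) ⇒ 0x00
lane  1: mask-off/keep ⇒ 0xb5
lane  2: tail/ones ⇒ 0xffffffff
lane  3: tail/ones ⇒ 0xffffffff
lane  4: tail/ones ⇒ 0xffffffff
lane  5: tail/ones ⇒ 0xffffffff
lane  6: tail/ones ⇒ 0xffffffff
lane  7: tail/ones ⇒ 0xffffffff
lane  8: tail/ones ⇒ 0xffffffff
lane  9: tail/ones ⇒ 0xffffffff
lane 10: tail/ones ⇒ 0xffffffff
lane 11: tail/ones ⇒ 0xffffffff
lane 12: tail/ones ⇒ 0xffffffff
lane 13: tail/ones ⇒ 0xffffffff
lane 14: tail/ones ⇒ 0xffffffff
lane 15: tail/ones ⇒ 0xffffffff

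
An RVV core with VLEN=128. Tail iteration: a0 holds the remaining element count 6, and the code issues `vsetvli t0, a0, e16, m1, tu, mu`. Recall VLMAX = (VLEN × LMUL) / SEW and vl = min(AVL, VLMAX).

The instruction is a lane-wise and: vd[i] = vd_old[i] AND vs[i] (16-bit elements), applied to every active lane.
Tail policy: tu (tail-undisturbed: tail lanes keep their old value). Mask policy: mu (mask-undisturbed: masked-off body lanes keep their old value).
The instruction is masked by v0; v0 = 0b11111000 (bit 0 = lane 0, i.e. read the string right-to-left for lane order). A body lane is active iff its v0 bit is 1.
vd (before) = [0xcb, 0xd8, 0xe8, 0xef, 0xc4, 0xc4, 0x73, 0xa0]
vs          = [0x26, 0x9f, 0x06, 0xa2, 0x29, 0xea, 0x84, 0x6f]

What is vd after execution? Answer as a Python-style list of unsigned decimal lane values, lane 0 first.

VLMAX = VLEN×LMUL/SEW = 128×1/16 = 8
vl ← min(6, 8) = 6
lane  0: mask-off/keep ⇒ 0xcb
lane  1: mask-off/keep ⇒ 0xd8
lane  2: mask-off/keep ⇒ 0xe8
lane  3: and(0xef,0xa2) ⇒ 0xa2
lane  4: and(0xc4,0x29) ⇒ 0x00
lane  5: and(0xc4,0xea) ⇒ 0xc0
lane  6: tail/keep ⇒ 0x73
lane  7: tail/keep ⇒ 0xa0

vd = [203, 216, 232, 162, 0, 192, 115, 160]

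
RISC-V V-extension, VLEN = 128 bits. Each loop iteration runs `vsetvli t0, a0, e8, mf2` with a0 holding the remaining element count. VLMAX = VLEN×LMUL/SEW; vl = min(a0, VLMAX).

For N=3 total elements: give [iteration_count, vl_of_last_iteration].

lanes per group: 128·1/2/8 = 8
3 elements at 8/iter → 1 passes, remainder 3 on the last

[iterations, last_vl] = [1, 3]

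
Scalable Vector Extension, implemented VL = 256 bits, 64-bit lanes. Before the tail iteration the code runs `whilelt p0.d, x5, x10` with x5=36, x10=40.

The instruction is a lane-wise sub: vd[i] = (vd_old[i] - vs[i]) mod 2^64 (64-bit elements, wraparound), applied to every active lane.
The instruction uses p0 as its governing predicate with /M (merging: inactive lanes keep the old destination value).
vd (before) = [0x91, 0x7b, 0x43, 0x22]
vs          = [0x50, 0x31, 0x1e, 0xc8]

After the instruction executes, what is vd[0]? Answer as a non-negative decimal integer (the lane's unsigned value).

256-bit reg / 64-bit elem → 4 lanes
p0[j] = (36+j < 40); true for j=0..3 → 4 lanes set
lane  0: sub(0x91,0x50) ⇒ 0x41
lane  1: sub(0x7b,0x31) ⇒ 0x4a
lane  2: sub(0x43,0x1e) ⇒ 0x25
lane  3: sub(0x22,0xc8) ⇒ 0xffffffffffffff5a

vd[0] = 65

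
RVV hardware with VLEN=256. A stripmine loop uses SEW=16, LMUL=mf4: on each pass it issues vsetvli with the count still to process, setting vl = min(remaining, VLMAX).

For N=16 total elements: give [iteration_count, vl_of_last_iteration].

[iterations, last_vl] = [4, 4]

VLMAX = (256 × 1/4) / 16 = 4 lanes
16 elements at 4/iter → 4 passes, remainder 4 on the last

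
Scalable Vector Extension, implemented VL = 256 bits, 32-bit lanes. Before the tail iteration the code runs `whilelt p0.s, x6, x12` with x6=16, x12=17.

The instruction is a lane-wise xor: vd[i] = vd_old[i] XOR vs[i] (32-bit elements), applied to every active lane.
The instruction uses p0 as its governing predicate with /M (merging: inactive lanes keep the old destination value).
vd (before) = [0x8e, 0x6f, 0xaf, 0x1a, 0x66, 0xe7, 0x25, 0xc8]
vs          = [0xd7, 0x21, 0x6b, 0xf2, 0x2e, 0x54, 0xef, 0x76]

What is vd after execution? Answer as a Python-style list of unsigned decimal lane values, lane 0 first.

lane count: 256 div 32 = 8
active while 16+j < 17, i.e. j ∈ [0,1) capped at 8 ⇒ 1
[0] xor(0x8e,0xd7) = 0x59
[1] tail/keep = 0x6f
[2] tail/keep = 0xaf
[3] tail/keep = 0x1a
[4] tail/keep = 0x66
[5] tail/keep = 0xe7
[6] tail/keep = 0x25
[7] tail/keep = 0xc8

vd = [89, 111, 175, 26, 102, 231, 37, 200]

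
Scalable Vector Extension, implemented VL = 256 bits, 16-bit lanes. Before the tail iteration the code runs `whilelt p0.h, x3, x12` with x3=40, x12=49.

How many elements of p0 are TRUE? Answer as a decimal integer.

vl = 9

256-bit reg / 16-bit elem → 16 lanes
active while 40+j < 49, i.e. j ∈ [0,9) capped at 16 ⇒ 9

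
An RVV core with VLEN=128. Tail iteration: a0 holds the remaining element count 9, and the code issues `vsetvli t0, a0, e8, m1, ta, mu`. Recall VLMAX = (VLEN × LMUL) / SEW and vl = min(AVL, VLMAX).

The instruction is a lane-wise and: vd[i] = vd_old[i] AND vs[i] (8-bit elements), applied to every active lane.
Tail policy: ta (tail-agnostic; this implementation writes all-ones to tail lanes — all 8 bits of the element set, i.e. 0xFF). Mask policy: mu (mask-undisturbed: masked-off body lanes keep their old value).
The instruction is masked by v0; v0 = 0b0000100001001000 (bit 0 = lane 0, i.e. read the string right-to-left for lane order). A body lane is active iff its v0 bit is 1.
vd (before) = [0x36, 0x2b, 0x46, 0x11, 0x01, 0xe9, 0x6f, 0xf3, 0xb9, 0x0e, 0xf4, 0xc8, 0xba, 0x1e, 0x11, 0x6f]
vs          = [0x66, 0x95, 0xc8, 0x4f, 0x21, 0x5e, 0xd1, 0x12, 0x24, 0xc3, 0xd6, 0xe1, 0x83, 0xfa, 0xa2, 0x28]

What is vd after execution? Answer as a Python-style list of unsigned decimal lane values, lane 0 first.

VLMAX = VLEN×LMUL/SEW = 128×1/8 = 16
vl = min(AVL, VLMAX) = min(9, 16) = 9
vd[0] mask-off/keep -> 0x36
vd[1] mask-off/keep -> 0x2b
vd[2] mask-off/keep -> 0x46
vd[3] and(0x11,0x4f) -> 0x01
vd[4] mask-off/keep -> 0x01
vd[5] mask-off/keep -> 0xe9
vd[6] and(0x6f,0xd1) -> 0x41
vd[7] mask-off/keep -> 0xf3
vd[8] mask-off/keep -> 0xb9
vd[9] tail/ones -> 0xff
vd[10] tail/ones -> 0xff
vd[11] tail/ones -> 0xff
vd[12] tail/ones -> 0xff
vd[13] tail/ones -> 0xff
vd[14] tail/ones -> 0xff
vd[15] tail/ones -> 0xff

vd = [54, 43, 70, 1, 1, 233, 65, 243, 185, 255, 255, 255, 255, 255, 255, 255]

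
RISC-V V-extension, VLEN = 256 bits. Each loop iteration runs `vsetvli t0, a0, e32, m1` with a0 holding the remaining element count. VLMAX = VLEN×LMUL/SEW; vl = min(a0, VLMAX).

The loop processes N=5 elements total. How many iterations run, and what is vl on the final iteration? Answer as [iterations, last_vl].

lanes per group: 256·1/32 = 8
iterations = ceil(5/8) = 1; final-pass vl = 5

[iterations, last_vl] = [1, 5]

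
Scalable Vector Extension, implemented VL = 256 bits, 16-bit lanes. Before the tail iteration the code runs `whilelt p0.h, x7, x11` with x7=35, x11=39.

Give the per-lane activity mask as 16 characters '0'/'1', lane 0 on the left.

predicate = 1111000000000000

lane count: 256 div 16 = 16
p0[j] = (35+j < 39); true for j=0..3 → 4 lanes set
bits (lane 0 leftmost): 1111000000000000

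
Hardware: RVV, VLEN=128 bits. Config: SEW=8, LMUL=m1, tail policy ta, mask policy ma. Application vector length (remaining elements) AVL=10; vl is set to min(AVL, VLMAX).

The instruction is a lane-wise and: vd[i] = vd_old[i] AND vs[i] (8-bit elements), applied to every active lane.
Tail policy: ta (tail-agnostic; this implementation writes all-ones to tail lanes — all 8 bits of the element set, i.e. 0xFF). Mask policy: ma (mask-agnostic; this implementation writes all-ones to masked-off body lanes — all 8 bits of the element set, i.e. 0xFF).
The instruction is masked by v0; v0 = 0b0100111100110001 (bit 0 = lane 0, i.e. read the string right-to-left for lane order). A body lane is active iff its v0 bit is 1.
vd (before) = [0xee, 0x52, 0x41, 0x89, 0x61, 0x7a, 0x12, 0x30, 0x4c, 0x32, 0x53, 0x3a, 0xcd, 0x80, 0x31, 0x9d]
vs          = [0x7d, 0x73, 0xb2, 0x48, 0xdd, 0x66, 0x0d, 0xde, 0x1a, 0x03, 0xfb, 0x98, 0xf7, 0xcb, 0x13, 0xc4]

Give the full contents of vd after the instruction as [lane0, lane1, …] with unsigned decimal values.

vd = [108, 255, 255, 255, 65, 98, 255, 255, 8, 2, 255, 255, 255, 255, 255, 255]

VLMAX = (128 × 1) / 8 = 16 lanes
vl = min(AVL, VLMAX) = min(10, 16) = 10
  i=0: and(0xee,0x7d) → 108
  i=1: mask-off/ones → 255
  i=2: mask-off/ones → 255
  i=3: mask-off/ones → 255
  i=4: and(0x61,0xdd) → 65
  i=5: and(0x7a,0x66) → 98
  i=6: mask-off/ones → 255
  i=7: mask-off/ones → 255
  i=8: and(0x4c,0x1a) → 8
  i=9: and(0x32,0x03) → 2
  i=10: tail/ones → 255
  i=11: tail/ones → 255
  i=12: tail/ones → 255
  i=13: tail/ones → 255
  i=14: tail/ones → 255
  i=15: tail/ones → 255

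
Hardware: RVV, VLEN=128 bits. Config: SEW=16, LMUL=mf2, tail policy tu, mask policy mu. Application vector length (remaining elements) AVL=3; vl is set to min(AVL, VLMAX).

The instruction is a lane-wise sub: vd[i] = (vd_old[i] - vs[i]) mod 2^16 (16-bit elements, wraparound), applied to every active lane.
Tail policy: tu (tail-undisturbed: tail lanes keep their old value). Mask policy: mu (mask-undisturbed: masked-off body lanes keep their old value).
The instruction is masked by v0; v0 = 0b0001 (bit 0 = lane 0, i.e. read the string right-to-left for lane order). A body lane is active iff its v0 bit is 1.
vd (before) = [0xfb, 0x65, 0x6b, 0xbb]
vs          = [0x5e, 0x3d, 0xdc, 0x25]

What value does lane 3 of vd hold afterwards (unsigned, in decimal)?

vd[3] = 187

VLMAX = VLEN×LMUL/SEW = 128×1/2/16 = 4
AVL=3 ≤ VLMAX=4, so vl = 3
lane  0: sub(0xfb,0x5e) ⇒ 0x9d
lane  1: mask-off/keep ⇒ 0x65
lane  2: mask-off/keep ⇒ 0x6b
lane  3: tail/keep ⇒ 0xbb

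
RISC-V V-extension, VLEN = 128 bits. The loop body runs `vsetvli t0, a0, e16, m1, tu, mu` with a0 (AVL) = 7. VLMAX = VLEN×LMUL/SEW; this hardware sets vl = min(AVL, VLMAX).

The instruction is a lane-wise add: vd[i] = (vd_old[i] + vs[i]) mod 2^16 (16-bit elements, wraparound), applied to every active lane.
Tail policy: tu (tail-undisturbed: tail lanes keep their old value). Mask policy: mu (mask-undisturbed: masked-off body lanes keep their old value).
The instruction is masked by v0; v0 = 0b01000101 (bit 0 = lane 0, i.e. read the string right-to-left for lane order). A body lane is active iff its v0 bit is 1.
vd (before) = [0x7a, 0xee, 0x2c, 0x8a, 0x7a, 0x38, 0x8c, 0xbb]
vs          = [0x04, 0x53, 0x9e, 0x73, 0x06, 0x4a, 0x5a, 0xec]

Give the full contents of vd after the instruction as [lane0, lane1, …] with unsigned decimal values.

VLMAX = (128 × 1) / 16 = 8 lanes
vl = min(AVL, VLMAX) = min(7, 8) = 7
lane  0: add(0x7a,0x04) ⇒ 0x7e
lane  1: mask-off/keep ⇒ 0xee
lane  2: add(0x2c,0x9e) ⇒ 0xca
lane  3: mask-off/keep ⇒ 0x8a
lane  4: mask-off/keep ⇒ 0x7a
lane  5: mask-off/keep ⇒ 0x38
lane  6: add(0x8c,0x5a) ⇒ 0xe6
lane  7: tail/keep ⇒ 0xbb

vd = [126, 238, 202, 138, 122, 56, 230, 187]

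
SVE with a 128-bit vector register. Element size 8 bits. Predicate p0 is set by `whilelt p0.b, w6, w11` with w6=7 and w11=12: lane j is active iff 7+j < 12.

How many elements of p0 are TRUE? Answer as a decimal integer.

register lanes = 128/8 = 16
active while 7+j < 12, i.e. j ∈ [0,5) capped at 16 ⇒ 5

vl = 5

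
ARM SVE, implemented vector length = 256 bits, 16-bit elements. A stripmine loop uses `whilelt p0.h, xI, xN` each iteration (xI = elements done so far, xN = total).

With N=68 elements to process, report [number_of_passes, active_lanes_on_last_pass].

[iterations, last_vl] = [5, 4]

lane count: 256 div 16 = 16
68 elements at 16/iter → 5 passes, remainder 4 on the last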